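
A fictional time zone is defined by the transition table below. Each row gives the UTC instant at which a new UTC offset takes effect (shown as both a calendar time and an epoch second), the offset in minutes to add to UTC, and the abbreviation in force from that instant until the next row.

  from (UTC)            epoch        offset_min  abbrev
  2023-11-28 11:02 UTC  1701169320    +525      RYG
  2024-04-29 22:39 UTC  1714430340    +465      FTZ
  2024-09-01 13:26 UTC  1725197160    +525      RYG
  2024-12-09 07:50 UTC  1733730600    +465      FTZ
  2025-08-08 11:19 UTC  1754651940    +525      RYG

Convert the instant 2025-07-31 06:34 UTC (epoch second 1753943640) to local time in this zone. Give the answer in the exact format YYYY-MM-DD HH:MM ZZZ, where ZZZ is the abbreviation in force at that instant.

Query: 2025-07-31 06:34 UTC
Rule 4/5 (FTZ, +07:45): 2024-12-09 07:50 UTC ≤ query < 2025-08-08 11:19 UTC
6·60 + 34 + 465 = 859 min
859 = 0·1440 + 859; 859 = 14·60 + 19 → 14:19, same day
→ 2025-07-31 14:19 FTZ

2025-07-31 14:19 FTZ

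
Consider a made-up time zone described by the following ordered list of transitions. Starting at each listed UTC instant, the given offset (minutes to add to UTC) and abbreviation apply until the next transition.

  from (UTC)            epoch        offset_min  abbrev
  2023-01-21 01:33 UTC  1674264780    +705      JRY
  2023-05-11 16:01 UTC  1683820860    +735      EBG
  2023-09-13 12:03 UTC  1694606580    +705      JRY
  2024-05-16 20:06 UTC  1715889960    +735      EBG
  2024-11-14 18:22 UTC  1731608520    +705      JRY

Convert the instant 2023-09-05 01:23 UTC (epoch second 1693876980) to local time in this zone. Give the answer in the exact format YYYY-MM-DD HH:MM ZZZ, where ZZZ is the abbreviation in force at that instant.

2023-09-05 13:38 EBG

Query: 2023-09-05 01:23 UTC
Rule 2/5 (EBG, +12:15): 2023-05-11 16:01 UTC ≤ query < 2023-09-13 12:03 UTC
1·60 + 23 + 735 = 818 min
818 = 0·1440 + 818; 818 = 13·60 + 38 → 13:38, same day
→ 2023-09-05 13:38 EBG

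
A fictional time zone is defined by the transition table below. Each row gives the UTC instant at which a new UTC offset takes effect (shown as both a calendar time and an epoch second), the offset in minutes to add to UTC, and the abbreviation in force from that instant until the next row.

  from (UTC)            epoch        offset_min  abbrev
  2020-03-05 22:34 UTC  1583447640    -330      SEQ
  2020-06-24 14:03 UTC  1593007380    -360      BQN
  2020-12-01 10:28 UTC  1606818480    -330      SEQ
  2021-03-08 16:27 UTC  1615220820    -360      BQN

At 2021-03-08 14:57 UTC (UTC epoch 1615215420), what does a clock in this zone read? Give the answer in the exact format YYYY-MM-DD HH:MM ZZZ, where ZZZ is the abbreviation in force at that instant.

2021-03-08 09:27 SEQ

Query: 2021-03-08 14:57 UTC
Rule 3/4 (SEQ, -05:30): 2020-12-01 10:28 UTC ≤ query < 2021-03-08 16:27 UTC
14·60 + 57 - 330 = 567 min
567 = 0·1440 + 567; 567 = 9·60 + 27 → 09:27, same day
→ 2021-03-08 09:27 SEQ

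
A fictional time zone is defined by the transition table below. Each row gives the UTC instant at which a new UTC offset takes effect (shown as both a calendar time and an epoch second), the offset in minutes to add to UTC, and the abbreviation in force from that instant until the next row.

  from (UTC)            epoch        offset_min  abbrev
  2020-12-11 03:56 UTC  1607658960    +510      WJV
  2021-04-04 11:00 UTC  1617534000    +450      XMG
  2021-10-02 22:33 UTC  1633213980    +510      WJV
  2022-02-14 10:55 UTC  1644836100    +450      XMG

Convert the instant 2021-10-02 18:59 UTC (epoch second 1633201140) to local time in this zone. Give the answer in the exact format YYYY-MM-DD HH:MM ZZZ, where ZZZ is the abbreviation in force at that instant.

Query: 2021-10-02 18:59 UTC
Rule 2/4 (XMG, +07:30): 2021-04-04 11:00 UTC ≤ query < 2021-10-02 22:33 UTC
18·60 + 59 + 450 = 1589 min
1589 = 1·1440 + 149; 149 = 2·60 + 29 → 02:29, 2021-10-02 + 1 day = 2021-10-03
→ 2021-10-03 02:29 XMG

2021-10-03 02:29 XMG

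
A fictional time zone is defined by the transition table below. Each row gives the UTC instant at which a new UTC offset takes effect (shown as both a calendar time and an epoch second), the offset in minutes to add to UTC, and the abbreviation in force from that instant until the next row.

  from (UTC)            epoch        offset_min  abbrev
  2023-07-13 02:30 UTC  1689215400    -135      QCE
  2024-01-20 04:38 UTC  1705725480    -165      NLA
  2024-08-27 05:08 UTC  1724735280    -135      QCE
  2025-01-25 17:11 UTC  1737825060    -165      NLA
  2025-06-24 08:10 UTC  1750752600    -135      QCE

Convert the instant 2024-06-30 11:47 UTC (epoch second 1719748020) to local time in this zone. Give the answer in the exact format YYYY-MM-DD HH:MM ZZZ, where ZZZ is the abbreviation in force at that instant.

2024-06-30 09:02 NLA

Query: 2024-06-30 11:47 UTC
Rule 2/5 (NLA, -02:45): 2024-01-20 04:38 UTC ≤ query < 2024-08-27 05:08 UTC
11·60 + 47 - 165 = 542 min
542 = 0·1440 + 542; 542 = 9·60 + 2 → 09:02, same day
→ 2024-06-30 09:02 NLA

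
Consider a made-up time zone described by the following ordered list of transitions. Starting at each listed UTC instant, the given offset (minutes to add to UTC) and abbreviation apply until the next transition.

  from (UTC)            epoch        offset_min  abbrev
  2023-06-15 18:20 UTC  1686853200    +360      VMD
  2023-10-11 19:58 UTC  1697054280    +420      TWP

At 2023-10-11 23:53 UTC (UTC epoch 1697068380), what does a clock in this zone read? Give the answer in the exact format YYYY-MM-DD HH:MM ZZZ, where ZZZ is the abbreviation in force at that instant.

2023-10-12 06:53 TWP

Query: 2023-10-11 23:53 UTC
Rule 2/2 (TWP, +07:00): 2023-10-11 19:58 UTC ≤ query < +∞
23·60 + 53 + 420 = 1853 min
1853 = 1·1440 + 413; 413 = 6·60 + 53 → 06:53, 2023-10-11 + 1 day = 2023-10-12
→ 2023-10-12 06:53 TWP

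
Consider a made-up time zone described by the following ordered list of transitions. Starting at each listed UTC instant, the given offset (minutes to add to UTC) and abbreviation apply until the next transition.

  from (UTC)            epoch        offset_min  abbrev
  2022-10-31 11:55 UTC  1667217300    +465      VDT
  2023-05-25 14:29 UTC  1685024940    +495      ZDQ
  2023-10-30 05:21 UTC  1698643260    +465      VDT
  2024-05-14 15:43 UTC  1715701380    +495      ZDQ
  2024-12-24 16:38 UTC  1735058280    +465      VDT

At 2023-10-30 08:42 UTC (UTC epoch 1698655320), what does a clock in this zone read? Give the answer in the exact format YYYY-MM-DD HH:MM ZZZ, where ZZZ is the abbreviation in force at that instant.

Query: 2023-10-30 08:42 UTC
Rule 3/5 (VDT, +07:45): 2023-10-30 05:21 UTC ≤ query < 2024-05-14 15:43 UTC
8·60 + 42 + 465 = 987 min
987 = 0·1440 + 987; 987 = 16·60 + 27 → 16:27, same day
→ 2023-10-30 16:27 VDT

2023-10-30 16:27 VDT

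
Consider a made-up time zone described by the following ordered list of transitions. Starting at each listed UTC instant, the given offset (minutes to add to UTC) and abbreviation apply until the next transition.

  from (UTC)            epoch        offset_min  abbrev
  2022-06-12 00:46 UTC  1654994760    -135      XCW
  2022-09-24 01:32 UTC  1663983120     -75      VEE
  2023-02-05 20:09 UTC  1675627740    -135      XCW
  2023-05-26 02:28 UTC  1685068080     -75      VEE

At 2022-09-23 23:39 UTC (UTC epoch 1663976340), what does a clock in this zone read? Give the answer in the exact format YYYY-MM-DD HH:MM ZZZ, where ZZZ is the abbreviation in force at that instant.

Query: 2022-09-23 23:39 UTC
Rule 1/4 (XCW, -02:15): 2022-06-12 00:46 UTC ≤ query < 2022-09-24 01:32 UTC
23·60 + 39 - 135 = 1284 min
1284 = 0·1440 + 1284; 1284 = 21·60 + 24 → 21:24, same day
→ 2022-09-23 21:24 XCW

2022-09-23 21:24 XCW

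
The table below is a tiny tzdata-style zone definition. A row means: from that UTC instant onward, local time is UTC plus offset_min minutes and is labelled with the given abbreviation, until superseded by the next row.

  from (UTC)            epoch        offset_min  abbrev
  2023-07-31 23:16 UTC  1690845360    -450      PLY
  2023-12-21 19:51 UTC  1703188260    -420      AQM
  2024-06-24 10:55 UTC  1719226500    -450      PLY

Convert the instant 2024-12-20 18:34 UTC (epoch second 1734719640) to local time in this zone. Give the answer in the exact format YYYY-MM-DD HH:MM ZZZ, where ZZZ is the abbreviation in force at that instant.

2024-12-20 11:04 PLY

Query: 2024-12-20 18:34 UTC
Rule 3/3 (PLY, -07:30): 2024-06-24 10:55 UTC ≤ query < +∞
18·60 + 34 - 450 = 664 min
664 = 0·1440 + 664; 664 = 11·60 + 4 → 11:04, same day
→ 2024-12-20 11:04 PLY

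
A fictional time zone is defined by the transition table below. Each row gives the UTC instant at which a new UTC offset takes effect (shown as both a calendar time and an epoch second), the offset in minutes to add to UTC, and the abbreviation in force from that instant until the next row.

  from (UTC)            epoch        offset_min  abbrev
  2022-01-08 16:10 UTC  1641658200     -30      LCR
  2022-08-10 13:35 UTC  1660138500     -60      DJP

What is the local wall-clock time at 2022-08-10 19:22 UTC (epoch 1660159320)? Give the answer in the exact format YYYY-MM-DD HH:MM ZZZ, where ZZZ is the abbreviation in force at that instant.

Query: 2022-08-10 19:22 UTC
Rule 2/2 (DJP, -01:00): 2022-08-10 13:35 UTC ≤ query < +∞
19·60 + 22 - 60 = 1102 min
1102 = 0·1440 + 1102; 1102 = 18·60 + 22 → 18:22, same day
→ 2022-08-10 18:22 DJP

2022-08-10 18:22 DJP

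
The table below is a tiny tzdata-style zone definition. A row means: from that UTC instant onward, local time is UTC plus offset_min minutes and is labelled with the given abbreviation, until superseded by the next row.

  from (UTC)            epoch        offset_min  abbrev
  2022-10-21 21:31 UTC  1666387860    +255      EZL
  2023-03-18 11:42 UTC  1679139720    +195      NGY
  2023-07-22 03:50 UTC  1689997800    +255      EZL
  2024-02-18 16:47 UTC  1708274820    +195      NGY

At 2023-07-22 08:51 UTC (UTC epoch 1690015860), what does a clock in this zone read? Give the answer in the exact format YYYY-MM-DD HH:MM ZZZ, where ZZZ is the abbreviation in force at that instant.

Query: 2023-07-22 08:51 UTC
Rule 3/4 (EZL, +04:15): 2023-07-22 03:50 UTC ≤ query < 2024-02-18 16:47 UTC
8·60 + 51 + 255 = 786 min
786 = 0·1440 + 786; 786 = 13·60 + 6 → 13:06, same day
→ 2023-07-22 13:06 EZL

2023-07-22 13:06 EZL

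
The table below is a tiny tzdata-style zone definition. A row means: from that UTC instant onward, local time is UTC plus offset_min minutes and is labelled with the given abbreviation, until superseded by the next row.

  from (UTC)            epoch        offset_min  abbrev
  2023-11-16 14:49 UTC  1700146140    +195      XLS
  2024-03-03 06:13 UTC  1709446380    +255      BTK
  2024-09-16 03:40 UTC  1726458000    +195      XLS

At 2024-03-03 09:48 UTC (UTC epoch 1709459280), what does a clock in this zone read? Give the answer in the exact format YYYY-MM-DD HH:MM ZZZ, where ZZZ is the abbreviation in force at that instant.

2024-03-03 14:03 BTK

Query: 2024-03-03 09:48 UTC
Rule 2/3 (BTK, +04:15): 2024-03-03 06:13 UTC ≤ query < 2024-09-16 03:40 UTC
9·60 + 48 + 255 = 843 min
843 = 0·1440 + 843; 843 = 14·60 + 3 → 14:03, same day
→ 2024-03-03 14:03 BTK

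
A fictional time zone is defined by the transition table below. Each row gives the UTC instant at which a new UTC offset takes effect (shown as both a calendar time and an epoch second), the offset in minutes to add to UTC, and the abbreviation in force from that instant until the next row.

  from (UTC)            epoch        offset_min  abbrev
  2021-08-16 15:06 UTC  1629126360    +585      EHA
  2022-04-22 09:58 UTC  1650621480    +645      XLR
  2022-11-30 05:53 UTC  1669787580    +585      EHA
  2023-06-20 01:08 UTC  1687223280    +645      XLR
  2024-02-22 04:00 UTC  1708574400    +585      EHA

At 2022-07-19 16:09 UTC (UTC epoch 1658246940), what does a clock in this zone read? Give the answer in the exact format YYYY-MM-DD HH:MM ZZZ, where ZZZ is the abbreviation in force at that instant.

2022-07-20 02:54 XLR

Query: 2022-07-19 16:09 UTC
Rule 2/5 (XLR, +10:45): 2022-04-22 09:58 UTC ≤ query < 2022-11-30 05:53 UTC
16·60 + 9 + 645 = 1614 min
1614 = 1·1440 + 174; 174 = 2·60 + 54 → 02:54, 2022-07-19 + 1 day = 2022-07-20
→ 2022-07-20 02:54 XLR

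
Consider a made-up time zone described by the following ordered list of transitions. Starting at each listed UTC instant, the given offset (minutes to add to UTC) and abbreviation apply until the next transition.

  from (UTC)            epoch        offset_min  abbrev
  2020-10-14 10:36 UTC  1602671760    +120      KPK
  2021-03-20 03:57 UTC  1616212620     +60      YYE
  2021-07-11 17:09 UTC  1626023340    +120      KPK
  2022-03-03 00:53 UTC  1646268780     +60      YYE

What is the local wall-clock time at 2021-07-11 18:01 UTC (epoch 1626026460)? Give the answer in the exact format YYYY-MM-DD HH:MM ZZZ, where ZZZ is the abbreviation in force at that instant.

2021-07-11 20:01 KPK

Query: 2021-07-11 18:01 UTC
Rule 3/4 (KPK, +02:00): 2021-07-11 17:09 UTC ≤ query < 2022-03-03 00:53 UTC
18·60 + 1 + 120 = 1201 min
1201 = 0·1440 + 1201; 1201 = 20·60 + 1 → 20:01, same day
→ 2021-07-11 20:01 KPK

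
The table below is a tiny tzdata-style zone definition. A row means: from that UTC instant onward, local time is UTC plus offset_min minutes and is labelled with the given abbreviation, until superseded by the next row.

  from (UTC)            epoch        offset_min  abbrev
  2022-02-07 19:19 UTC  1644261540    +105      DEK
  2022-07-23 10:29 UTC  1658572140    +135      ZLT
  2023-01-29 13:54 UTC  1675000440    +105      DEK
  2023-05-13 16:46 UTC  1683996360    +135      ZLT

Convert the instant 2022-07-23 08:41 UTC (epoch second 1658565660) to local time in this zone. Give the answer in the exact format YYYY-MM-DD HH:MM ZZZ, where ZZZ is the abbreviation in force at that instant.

Query: 2022-07-23 08:41 UTC
Rule 1/4 (DEK, +01:45): 2022-02-07 19:19 UTC ≤ query < 2022-07-23 10:29 UTC
8·60 + 41 + 105 = 626 min
626 = 0·1440 + 626; 626 = 10·60 + 26 → 10:26, same day
→ 2022-07-23 10:26 DEK

2022-07-23 10:26 DEK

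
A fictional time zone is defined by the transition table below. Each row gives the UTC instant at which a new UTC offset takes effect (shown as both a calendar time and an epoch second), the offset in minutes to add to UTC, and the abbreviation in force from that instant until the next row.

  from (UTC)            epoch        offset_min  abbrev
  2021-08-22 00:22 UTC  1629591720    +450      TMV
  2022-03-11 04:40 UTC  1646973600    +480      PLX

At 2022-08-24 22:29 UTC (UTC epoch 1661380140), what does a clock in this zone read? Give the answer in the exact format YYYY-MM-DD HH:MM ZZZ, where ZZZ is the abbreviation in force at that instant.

Query: 2022-08-24 22:29 UTC
Rule 2/2 (PLX, +08:00): 2022-03-11 04:40 UTC ≤ query < +∞
22·60 + 29 + 480 = 1829 min
1829 = 1·1440 + 389; 389 = 6·60 + 29 → 06:29, 2022-08-24 + 1 day = 2022-08-25
→ 2022-08-25 06:29 PLX

2022-08-25 06:29 PLX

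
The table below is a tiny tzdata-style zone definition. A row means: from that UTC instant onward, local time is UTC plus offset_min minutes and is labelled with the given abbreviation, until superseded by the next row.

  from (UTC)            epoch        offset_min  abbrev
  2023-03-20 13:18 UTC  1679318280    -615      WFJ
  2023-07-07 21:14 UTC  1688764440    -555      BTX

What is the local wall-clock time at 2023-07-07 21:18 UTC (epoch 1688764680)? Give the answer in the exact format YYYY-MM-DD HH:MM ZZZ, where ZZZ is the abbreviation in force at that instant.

2023-07-07 12:03 BTX

Query: 2023-07-07 21:18 UTC
Rule 2/2 (BTX, -09:15): 2023-07-07 21:14 UTC ≤ query < +∞
21·60 + 18 - 555 = 723 min
723 = 0·1440 + 723; 723 = 12·60 + 3 → 12:03, same day
→ 2023-07-07 12:03 BTX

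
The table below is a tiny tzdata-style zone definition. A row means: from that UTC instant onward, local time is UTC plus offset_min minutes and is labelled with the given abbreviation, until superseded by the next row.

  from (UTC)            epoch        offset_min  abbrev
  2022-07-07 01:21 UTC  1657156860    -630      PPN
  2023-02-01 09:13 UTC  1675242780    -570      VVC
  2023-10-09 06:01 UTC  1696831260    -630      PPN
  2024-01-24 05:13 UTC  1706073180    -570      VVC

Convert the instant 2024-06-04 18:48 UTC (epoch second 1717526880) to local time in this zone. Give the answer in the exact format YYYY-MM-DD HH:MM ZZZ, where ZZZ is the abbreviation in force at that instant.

2024-06-04 09:18 VVC

Query: 2024-06-04 18:48 UTC
Rule 4/4 (VVC, -09:30): 2024-01-24 05:13 UTC ≤ query < +∞
18·60 + 48 - 570 = 558 min
558 = 0·1440 + 558; 558 = 9·60 + 18 → 09:18, same day
→ 2024-06-04 09:18 VVC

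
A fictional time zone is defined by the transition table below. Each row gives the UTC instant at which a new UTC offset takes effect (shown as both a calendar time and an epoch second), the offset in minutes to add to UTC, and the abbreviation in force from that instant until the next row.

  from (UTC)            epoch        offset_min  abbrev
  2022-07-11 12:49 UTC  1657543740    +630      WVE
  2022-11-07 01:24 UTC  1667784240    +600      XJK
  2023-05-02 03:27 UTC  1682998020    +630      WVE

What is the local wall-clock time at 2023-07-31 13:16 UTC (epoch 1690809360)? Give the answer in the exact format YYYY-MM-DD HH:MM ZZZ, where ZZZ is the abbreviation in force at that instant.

2023-07-31 23:46 WVE

Query: 2023-07-31 13:16 UTC
Rule 3/3 (WVE, +10:30): 2023-05-02 03:27 UTC ≤ query < +∞
13·60 + 16 + 630 = 1426 min
1426 = 0·1440 + 1426; 1426 = 23·60 + 46 → 23:46, same day
→ 2023-07-31 23:46 WVE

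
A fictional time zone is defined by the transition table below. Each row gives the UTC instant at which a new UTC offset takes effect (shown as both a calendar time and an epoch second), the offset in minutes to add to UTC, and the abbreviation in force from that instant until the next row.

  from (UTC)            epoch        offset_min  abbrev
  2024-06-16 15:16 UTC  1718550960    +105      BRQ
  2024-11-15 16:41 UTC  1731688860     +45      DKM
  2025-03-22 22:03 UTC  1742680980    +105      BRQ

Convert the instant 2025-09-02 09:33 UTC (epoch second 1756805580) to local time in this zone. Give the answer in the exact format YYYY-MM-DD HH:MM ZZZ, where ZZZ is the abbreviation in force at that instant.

Query: 2025-09-02 09:33 UTC
Rule 3/3 (BRQ, +01:45): 2025-03-22 22:03 UTC ≤ query < +∞
9·60 + 33 + 105 = 678 min
678 = 0·1440 + 678; 678 = 11·60 + 18 → 11:18, same day
→ 2025-09-02 11:18 BRQ

2025-09-02 11:18 BRQ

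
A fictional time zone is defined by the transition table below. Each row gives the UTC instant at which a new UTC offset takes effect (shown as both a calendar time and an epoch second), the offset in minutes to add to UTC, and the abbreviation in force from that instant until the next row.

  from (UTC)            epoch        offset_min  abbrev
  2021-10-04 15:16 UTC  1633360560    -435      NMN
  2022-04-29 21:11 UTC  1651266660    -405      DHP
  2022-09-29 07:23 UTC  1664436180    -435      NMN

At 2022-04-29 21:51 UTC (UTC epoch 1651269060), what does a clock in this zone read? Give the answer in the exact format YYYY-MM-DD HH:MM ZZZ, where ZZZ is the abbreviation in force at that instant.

Query: 2022-04-29 21:51 UTC
Rule 2/3 (DHP, -06:45): 2022-04-29 21:11 UTC ≤ query < 2022-09-29 07:23 UTC
21·60 + 51 - 405 = 906 min
906 = 0·1440 + 906; 906 = 15·60 + 6 → 15:06, same day
→ 2022-04-29 15:06 DHP

2022-04-29 15:06 DHP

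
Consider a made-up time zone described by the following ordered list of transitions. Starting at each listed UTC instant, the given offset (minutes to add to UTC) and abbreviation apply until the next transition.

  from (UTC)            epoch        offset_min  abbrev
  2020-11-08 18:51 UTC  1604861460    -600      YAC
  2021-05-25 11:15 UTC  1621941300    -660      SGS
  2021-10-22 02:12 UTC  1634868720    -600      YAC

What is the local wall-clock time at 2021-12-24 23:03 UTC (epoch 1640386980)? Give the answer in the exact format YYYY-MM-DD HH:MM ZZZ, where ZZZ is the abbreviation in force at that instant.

Query: 2021-12-24 23:03 UTC
Rule 3/3 (YAC, -10:00): 2021-10-22 02:12 UTC ≤ query < +∞
23·60 + 3 - 600 = 783 min
783 = 0·1440 + 783; 783 = 13·60 + 3 → 13:03, same day
→ 2021-12-24 13:03 YAC

2021-12-24 13:03 YAC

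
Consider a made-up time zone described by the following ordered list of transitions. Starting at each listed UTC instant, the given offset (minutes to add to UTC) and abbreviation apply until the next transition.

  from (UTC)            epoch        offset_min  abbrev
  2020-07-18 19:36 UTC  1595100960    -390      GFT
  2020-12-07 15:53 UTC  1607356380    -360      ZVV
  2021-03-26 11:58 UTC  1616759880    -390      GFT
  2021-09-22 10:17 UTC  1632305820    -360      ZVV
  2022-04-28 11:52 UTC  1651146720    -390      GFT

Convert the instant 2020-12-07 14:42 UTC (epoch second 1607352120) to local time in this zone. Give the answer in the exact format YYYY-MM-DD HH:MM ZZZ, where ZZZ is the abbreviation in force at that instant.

Query: 2020-12-07 14:42 UTC
Rule 1/5 (GFT, -06:30): 2020-07-18 19:36 UTC ≤ query < 2020-12-07 15:53 UTC
14·60 + 42 - 390 = 492 min
492 = 0·1440 + 492; 492 = 8·60 + 12 → 08:12, same day
→ 2020-12-07 08:12 GFT

2020-12-07 08:12 GFT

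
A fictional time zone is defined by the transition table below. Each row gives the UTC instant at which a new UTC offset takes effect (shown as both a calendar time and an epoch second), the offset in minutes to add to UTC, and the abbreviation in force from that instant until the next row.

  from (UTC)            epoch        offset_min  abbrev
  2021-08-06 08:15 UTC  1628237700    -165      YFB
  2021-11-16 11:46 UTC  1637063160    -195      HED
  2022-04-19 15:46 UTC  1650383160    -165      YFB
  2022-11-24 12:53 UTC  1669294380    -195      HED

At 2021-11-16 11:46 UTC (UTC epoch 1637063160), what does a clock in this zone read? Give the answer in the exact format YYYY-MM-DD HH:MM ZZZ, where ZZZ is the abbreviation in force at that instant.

Query: 2021-11-16 11:46 UTC
Rule 2/4 (HED, -03:15): 2021-11-16 11:46 UTC ≤ query < 2022-04-19 15:46 UTC
11·60 + 46 - 195 = 511 min
511 = 0·1440 + 511; 511 = 8·60 + 31 → 08:31, same day
→ 2021-11-16 08:31 HED

2021-11-16 08:31 HED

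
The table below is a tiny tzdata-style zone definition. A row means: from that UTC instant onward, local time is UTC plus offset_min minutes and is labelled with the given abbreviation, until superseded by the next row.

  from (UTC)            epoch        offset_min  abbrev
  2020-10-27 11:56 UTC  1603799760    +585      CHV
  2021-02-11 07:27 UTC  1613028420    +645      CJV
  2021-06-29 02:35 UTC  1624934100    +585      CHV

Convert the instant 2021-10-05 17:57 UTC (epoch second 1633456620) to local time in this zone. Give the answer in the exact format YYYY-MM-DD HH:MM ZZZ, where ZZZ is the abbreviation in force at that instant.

Query: 2021-10-05 17:57 UTC
Rule 3/3 (CHV, +09:45): 2021-06-29 02:35 UTC ≤ query < +∞
17·60 + 57 + 585 = 1662 min
1662 = 1·1440 + 222; 222 = 3·60 + 42 → 03:42, 2021-10-05 + 1 day = 2021-10-06
→ 2021-10-06 03:42 CHV

2021-10-06 03:42 CHV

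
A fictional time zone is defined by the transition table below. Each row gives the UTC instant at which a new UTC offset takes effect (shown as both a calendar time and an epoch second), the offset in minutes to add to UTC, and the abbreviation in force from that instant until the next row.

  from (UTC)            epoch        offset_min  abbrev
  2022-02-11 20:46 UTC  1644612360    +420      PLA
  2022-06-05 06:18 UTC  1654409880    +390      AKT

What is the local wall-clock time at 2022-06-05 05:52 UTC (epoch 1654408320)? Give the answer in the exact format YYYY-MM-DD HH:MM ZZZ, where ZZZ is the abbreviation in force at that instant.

2022-06-05 12:52 PLA

Query: 2022-06-05 05:52 UTC
Rule 1/2 (PLA, +07:00): 2022-02-11 20:46 UTC ≤ query < 2022-06-05 06:18 UTC
5·60 + 52 + 420 = 772 min
772 = 0·1440 + 772; 772 = 12·60 + 52 → 12:52, same day
→ 2022-06-05 12:52 PLA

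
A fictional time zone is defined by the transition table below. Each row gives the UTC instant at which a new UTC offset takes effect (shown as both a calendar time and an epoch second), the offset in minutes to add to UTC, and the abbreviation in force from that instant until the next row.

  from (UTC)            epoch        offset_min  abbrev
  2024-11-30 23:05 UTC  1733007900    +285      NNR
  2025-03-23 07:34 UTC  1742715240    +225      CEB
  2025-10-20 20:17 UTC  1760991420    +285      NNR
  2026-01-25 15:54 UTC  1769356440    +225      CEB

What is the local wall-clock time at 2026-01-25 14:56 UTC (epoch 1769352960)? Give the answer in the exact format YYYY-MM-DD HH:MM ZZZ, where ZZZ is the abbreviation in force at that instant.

Query: 2026-01-25 14:56 UTC
Rule 3/4 (NNR, +04:45): 2025-10-20 20:17 UTC ≤ query < 2026-01-25 15:54 UTC
14·60 + 56 + 285 = 1181 min
1181 = 0·1440 + 1181; 1181 = 19·60 + 41 → 19:41, same day
→ 2026-01-25 19:41 NNR

2026-01-25 19:41 NNR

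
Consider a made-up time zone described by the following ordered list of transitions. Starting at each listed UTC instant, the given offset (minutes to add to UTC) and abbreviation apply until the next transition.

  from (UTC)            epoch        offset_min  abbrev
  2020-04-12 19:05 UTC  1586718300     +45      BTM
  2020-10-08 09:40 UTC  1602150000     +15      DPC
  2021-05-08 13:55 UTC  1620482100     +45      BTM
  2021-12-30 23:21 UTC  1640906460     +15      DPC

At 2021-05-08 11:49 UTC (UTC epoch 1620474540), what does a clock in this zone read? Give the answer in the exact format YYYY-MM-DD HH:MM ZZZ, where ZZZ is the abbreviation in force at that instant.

Query: 2021-05-08 11:49 UTC
Rule 2/4 (DPC, +00:15): 2020-10-08 09:40 UTC ≤ query < 2021-05-08 13:55 UTC
11·60 + 49 + 15 = 724 min
724 = 0·1440 + 724; 724 = 12·60 + 4 → 12:04, same day
→ 2021-05-08 12:04 DPC

2021-05-08 12:04 DPC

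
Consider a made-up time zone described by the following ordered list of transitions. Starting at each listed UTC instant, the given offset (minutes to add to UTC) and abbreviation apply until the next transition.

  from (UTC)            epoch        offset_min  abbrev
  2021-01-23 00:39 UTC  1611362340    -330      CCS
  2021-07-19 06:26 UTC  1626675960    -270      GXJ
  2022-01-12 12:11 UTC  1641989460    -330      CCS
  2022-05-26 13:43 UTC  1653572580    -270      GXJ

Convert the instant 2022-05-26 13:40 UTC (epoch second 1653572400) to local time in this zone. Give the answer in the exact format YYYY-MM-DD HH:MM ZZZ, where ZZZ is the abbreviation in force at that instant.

Query: 2022-05-26 13:40 UTC
Rule 3/4 (CCS, -05:30): 2022-01-12 12:11 UTC ≤ query < 2022-05-26 13:43 UTC
13·60 + 40 - 330 = 490 min
490 = 0·1440 + 490; 490 = 8·60 + 10 → 08:10, same day
→ 2022-05-26 08:10 CCS

2022-05-26 08:10 CCS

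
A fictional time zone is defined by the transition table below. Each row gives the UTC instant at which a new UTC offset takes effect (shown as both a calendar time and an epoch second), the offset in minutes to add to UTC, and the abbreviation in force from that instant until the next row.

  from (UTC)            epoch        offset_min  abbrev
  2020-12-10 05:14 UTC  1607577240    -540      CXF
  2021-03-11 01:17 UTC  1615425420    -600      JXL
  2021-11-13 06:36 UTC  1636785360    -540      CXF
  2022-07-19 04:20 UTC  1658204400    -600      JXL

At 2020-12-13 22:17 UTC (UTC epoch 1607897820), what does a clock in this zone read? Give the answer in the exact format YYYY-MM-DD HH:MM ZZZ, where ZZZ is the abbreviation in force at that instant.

2020-12-13 13:17 CXF

Query: 2020-12-13 22:17 UTC
Rule 1/4 (CXF, -09:00): 2020-12-10 05:14 UTC ≤ query < 2021-03-11 01:17 UTC
22·60 + 17 - 540 = 797 min
797 = 0·1440 + 797; 797 = 13·60 + 17 → 13:17, same day
→ 2020-12-13 13:17 CXF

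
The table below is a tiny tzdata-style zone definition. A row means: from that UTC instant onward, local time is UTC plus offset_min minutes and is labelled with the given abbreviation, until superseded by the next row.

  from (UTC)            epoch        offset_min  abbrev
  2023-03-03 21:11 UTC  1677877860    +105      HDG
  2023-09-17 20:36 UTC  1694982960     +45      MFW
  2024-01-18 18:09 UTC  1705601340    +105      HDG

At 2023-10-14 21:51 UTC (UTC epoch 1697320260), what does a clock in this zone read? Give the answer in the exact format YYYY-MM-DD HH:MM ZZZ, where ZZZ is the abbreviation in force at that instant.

2023-10-14 22:36 MFW

Query: 2023-10-14 21:51 UTC
Rule 2/3 (MFW, +00:45): 2023-09-17 20:36 UTC ≤ query < 2024-01-18 18:09 UTC
21·60 + 51 + 45 = 1356 min
1356 = 0·1440 + 1356; 1356 = 22·60 + 36 → 22:36, same day
→ 2023-10-14 22:36 MFW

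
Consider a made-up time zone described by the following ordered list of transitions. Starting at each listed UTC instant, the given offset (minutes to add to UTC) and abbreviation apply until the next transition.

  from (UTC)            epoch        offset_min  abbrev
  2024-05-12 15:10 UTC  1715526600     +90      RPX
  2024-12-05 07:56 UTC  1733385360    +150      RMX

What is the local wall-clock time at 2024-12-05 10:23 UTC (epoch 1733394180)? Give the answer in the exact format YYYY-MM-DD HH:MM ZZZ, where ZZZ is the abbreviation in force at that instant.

2024-12-05 12:53 RMX

Query: 2024-12-05 10:23 UTC
Rule 2/2 (RMX, +02:30): 2024-12-05 07:56 UTC ≤ query < +∞
10·60 + 23 + 150 = 773 min
773 = 0·1440 + 773; 773 = 12·60 + 53 → 12:53, same day
→ 2024-12-05 12:53 RMX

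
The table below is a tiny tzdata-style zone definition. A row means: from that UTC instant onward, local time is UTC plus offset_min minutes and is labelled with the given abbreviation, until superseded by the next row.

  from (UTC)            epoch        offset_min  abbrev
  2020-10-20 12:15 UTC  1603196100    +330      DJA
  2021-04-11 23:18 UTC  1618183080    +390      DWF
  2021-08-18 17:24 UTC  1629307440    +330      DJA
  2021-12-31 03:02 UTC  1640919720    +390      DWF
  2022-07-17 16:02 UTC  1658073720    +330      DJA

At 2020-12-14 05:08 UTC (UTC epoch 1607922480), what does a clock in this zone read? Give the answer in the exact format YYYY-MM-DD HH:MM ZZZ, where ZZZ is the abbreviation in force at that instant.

2020-12-14 10:38 DJA

Query: 2020-12-14 05:08 UTC
Rule 1/5 (DJA, +05:30): 2020-10-20 12:15 UTC ≤ query < 2021-04-11 23:18 UTC
5·60 + 8 + 330 = 638 min
638 = 0·1440 + 638; 638 = 10·60 + 38 → 10:38, same day
→ 2020-12-14 10:38 DJA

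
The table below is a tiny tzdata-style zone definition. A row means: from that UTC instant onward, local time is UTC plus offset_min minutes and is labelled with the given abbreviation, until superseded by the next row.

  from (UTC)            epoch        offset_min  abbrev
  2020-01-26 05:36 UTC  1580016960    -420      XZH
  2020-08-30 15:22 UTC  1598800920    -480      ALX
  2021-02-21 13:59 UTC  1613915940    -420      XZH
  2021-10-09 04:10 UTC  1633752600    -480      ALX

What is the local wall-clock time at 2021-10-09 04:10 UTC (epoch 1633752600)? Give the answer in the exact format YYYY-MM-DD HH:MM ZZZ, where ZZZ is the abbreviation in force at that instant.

2021-10-08 20:10 ALX

Query: 2021-10-09 04:10 UTC
Rule 4/4 (ALX, -08:00): 2021-10-09 04:10 UTC ≤ query < +∞
4·60 + 10 - 480 = -230 min
-230 = -1·1440 + 1210; 1210 = 20·60 + 10 → 20:10, 2021-10-09 - 1 day = 2021-10-08
→ 2021-10-08 20:10 ALX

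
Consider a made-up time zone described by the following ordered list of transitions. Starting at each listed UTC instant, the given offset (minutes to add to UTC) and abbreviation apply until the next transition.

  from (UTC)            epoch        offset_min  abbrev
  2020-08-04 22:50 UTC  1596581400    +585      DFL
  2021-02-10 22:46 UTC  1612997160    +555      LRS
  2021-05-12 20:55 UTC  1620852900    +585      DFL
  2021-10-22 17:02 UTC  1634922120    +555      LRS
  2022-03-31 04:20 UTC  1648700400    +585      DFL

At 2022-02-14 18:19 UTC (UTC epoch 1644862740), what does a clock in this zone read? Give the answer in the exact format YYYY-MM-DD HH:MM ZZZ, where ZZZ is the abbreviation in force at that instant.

2022-02-15 03:34 LRS

Query: 2022-02-14 18:19 UTC
Rule 4/5 (LRS, +09:15): 2021-10-22 17:02 UTC ≤ query < 2022-03-31 04:20 UTC
18·60 + 19 + 555 = 1654 min
1654 = 1·1440 + 214; 214 = 3·60 + 34 → 03:34, 2022-02-14 + 1 day = 2022-02-15
→ 2022-02-15 03:34 LRS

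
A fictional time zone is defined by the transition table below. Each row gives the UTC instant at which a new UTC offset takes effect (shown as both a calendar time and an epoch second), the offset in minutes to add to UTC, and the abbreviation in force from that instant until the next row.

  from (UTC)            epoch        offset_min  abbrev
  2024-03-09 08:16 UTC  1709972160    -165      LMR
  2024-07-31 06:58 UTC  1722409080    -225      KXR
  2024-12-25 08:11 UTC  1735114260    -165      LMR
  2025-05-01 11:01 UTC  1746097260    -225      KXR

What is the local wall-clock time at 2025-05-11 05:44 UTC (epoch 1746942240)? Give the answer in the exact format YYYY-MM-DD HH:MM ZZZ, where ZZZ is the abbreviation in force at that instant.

Query: 2025-05-11 05:44 UTC
Rule 4/4 (KXR, -03:45): 2025-05-01 11:01 UTC ≤ query < +∞
5·60 + 44 - 225 = 119 min
119 = 0·1440 + 119; 119 = 1·60 + 59 → 01:59, same day
→ 2025-05-11 01:59 KXR

2025-05-11 01:59 KXR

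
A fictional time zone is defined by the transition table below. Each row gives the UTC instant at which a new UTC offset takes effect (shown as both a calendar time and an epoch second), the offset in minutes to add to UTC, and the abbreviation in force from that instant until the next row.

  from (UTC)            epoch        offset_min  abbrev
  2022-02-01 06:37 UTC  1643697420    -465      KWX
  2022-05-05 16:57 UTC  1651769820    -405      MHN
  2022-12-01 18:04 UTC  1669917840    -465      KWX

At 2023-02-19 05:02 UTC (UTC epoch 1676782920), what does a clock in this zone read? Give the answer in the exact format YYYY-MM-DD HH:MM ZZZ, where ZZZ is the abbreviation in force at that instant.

Query: 2023-02-19 05:02 UTC
Rule 3/3 (KWX, -07:45): 2022-12-01 18:04 UTC ≤ query < +∞
5·60 + 2 - 465 = -163 min
-163 = -1·1440 + 1277; 1277 = 21·60 + 17 → 21:17, 2023-02-19 - 1 day = 2023-02-18
→ 2023-02-18 21:17 KWX

2023-02-18 21:17 KWX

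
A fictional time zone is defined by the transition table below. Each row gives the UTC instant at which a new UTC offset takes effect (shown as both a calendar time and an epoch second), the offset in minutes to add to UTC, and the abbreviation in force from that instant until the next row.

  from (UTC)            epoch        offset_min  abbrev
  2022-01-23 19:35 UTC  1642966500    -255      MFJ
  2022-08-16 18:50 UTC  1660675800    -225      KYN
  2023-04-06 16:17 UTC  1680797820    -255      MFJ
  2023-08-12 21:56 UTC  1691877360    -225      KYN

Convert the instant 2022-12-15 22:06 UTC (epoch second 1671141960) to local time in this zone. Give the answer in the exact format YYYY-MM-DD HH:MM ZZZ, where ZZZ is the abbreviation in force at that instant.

Query: 2022-12-15 22:06 UTC
Rule 2/4 (KYN, -03:45): 2022-08-16 18:50 UTC ≤ query < 2023-04-06 16:17 UTC
22·60 + 6 - 225 = 1101 min
1101 = 0·1440 + 1101; 1101 = 18·60 + 21 → 18:21, same day
→ 2022-12-15 18:21 KYN

2022-12-15 18:21 KYN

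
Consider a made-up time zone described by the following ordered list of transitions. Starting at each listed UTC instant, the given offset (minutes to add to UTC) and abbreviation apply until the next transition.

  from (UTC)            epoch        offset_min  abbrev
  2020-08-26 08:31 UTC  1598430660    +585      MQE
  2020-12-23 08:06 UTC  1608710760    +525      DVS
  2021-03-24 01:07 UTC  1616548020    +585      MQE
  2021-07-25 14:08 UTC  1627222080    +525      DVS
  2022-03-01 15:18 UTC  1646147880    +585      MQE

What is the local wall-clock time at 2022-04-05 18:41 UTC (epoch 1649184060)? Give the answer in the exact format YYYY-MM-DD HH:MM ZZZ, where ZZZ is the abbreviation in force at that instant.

Query: 2022-04-05 18:41 UTC
Rule 5/5 (MQE, +09:45): 2022-03-01 15:18 UTC ≤ query < +∞
18·60 + 41 + 585 = 1706 min
1706 = 1·1440 + 266; 266 = 4·60 + 26 → 04:26, 2022-04-05 + 1 day = 2022-04-06
→ 2022-04-06 04:26 MQE

2022-04-06 04:26 MQE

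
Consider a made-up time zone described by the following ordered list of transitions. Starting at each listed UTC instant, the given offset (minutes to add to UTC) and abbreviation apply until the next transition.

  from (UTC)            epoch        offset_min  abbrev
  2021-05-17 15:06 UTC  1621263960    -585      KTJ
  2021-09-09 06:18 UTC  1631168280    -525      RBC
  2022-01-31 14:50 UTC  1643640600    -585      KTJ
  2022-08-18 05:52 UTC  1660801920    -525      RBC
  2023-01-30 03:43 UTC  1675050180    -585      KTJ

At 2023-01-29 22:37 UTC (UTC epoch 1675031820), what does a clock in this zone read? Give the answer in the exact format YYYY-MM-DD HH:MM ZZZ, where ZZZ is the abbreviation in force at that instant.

2023-01-29 13:52 RBC

Query: 2023-01-29 22:37 UTC
Rule 4/5 (RBC, -08:45): 2022-08-18 05:52 UTC ≤ query < 2023-01-30 03:43 UTC
22·60 + 37 - 525 = 832 min
832 = 0·1440 + 832; 832 = 13·60 + 52 → 13:52, same day
→ 2023-01-29 13:52 RBC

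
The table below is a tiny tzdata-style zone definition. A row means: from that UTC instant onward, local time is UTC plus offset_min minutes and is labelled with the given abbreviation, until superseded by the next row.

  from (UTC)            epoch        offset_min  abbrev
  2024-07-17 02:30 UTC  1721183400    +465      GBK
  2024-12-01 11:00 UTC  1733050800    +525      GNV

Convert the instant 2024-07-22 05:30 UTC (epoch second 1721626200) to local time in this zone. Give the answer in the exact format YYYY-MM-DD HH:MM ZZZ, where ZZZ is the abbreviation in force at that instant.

2024-07-22 13:15 GBK

Query: 2024-07-22 05:30 UTC
Rule 1/2 (GBK, +07:45): 2024-07-17 02:30 UTC ≤ query < 2024-12-01 11:00 UTC
5·60 + 30 + 465 = 795 min
795 = 0·1440 + 795; 795 = 13·60 + 15 → 13:15, same day
→ 2024-07-22 13:15 GBK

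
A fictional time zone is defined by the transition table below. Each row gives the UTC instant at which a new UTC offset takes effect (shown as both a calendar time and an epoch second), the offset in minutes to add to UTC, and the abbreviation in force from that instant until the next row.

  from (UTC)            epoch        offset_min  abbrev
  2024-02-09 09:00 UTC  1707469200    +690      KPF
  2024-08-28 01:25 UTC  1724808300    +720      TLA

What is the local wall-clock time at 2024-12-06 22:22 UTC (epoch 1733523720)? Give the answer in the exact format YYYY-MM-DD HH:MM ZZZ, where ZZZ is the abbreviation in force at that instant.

2024-12-07 10:22 TLA

Query: 2024-12-06 22:22 UTC
Rule 2/2 (TLA, +12:00): 2024-08-28 01:25 UTC ≤ query < +∞
22·60 + 22 + 720 = 2062 min
2062 = 1·1440 + 622; 622 = 10·60 + 22 → 10:22, 2024-12-06 + 1 day = 2024-12-07
→ 2024-12-07 10:22 TLA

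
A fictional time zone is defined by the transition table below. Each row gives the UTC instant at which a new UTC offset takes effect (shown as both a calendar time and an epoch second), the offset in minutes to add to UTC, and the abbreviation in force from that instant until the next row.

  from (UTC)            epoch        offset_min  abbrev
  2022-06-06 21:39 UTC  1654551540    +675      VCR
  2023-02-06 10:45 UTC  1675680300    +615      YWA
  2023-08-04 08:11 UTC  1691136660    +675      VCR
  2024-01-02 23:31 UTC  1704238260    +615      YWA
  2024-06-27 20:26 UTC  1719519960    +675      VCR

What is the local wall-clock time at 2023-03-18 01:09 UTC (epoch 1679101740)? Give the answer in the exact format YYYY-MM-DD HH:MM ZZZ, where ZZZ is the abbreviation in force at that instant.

2023-03-18 11:24 YWA

Query: 2023-03-18 01:09 UTC
Rule 2/5 (YWA, +10:15): 2023-02-06 10:45 UTC ≤ query < 2023-08-04 08:11 UTC
1·60 + 9 + 615 = 684 min
684 = 0·1440 + 684; 684 = 11·60 + 24 → 11:24, same day
→ 2023-03-18 11:24 YWA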